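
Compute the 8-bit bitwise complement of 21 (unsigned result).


~0b10101 = 0b11101010 = 234 (8-bit unsigned)

234


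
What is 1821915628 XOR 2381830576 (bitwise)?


0b1101100100110000011100111101100 ^ 0b10001101111101111101100110110000 = 0b11100001011011111110000001011100 = 3782205532

3782205532


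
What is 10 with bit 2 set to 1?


10 | (1 << 2) = 10 | 4 = 14

14


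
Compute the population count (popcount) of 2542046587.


0b10010111100001001000110101111011 has 17 set bits

17


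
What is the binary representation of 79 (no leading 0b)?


79 = 1001111 in binary

1001111


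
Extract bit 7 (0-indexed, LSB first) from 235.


0b11101011, position 7 = 1

1


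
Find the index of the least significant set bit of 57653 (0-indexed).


0b1110000100110101. Lowest set bit at position 0

0


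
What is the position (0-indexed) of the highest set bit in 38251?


0b1001010101101011. Highest set bit at position 15

15


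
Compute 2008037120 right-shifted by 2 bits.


0b1110111101100000011011100000000 >> 2 = 0b11101111011000000110111000000 = 502009280

502009280


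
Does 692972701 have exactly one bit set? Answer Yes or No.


0b101001010011011110110010011101. Multiple bits set => No

No


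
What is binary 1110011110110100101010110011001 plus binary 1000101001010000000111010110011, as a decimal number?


1110011110110100101010110011001 + 1000101001010000000111010110011 = 10111001000000100110010001001100 = 3103941708

3103941708


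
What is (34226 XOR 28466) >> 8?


Step 1: 34226 ^ 28466 = 60032
Step 2: 60032 >> 8 = 234

234


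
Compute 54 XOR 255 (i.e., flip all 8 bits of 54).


54 ^ 255 = 201

201


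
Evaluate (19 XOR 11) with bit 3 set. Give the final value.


Step 1: 19 ^ 11 = 24
Step 2: 24 | (1 << 3) = 24 | 8 = 24

24


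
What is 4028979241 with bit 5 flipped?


4028979241 ^ (1 << 5) = 4028979241 ^ 32 = 4028979209

4028979209


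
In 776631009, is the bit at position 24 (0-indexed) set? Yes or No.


0b101110010010100111001011100001, bit 24 = 0. No

No


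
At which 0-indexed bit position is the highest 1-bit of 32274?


0b111111000010010. Highest set bit at position 14

14


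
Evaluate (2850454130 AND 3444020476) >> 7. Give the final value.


Step 1: 2850454130 & 3444020476 = 2303070320
Step 2: 2303070320 >> 7 = 17992736

17992736


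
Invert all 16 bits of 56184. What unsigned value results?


56184 ^ 65535 = 9351

9351


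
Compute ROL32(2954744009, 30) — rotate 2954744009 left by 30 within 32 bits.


Rotate 0b10110000000111011101000011001001 left by 30 (32-bit) = 0b1101100000001110111010000110010 = 1812427826

1812427826


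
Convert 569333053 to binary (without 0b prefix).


569333053 = 100001111011110101010100111101 in binary

100001111011110101010100111101


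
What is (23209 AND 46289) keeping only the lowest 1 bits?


Step 1: 23209 & 46289 = 4225
Step 2: 4225 & 1 = 1

1


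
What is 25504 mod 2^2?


25504 & 3 = 0

0


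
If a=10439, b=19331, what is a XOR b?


10439 ^ 19331 = 25412

25412


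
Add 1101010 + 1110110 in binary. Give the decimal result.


1101010 + 1110110 = 11100000 = 224

224


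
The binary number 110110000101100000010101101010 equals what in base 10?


110110000101100000010101101010 in decimal = 907412842

907412842


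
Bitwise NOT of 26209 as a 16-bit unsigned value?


~0b110011001100001 = 0b1001100110011110 = 39326 (16-bit unsigned)

39326


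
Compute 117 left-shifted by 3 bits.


0b1110101 << 3 = 0b1110101000 = 936

936


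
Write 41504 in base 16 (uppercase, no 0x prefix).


41504 = A220 hex

A220


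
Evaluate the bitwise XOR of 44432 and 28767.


0b1010110110010000 ^ 0b111000001011111 = 0b1101110111001111 = 56783

56783


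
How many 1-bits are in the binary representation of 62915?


0b1111010111000011 has 10 set bits

10


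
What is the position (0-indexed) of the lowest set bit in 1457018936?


0b1010110110110000101100000111000. Lowest set bit at position 3

3


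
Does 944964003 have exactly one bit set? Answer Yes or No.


0b111000010100110000000110100011. Multiple bits set => No

No


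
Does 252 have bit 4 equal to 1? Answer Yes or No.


0b11111100, bit 4 = 1. Yes

Yes


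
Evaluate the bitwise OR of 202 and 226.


0b11001010 | 0b11100010 = 0b11101010 = 234

234


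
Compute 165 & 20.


0b10100101 & 0b10100 = 0b100 = 4

4


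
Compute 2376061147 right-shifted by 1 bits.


0b10001101100111111101000011011011 >> 1 = 0b1000110110011111110100001101101 = 1188030573

1188030573


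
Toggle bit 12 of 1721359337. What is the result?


1721359337 ^ (1 << 12) = 1721359337 ^ 4096 = 1721355241

1721355241


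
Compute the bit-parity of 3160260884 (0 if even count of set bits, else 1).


0b10111100010111011100000100010100 has 15 ones => parity 1

1


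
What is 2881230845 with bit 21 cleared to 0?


2881230845 & ~(1 << 21) = 2879133693

2879133693


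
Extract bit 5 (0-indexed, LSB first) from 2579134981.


0b10011001101110100111101000000101, position 5 = 0

0


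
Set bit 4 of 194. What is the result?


194 | (1 << 4) = 194 | 16 = 210

210


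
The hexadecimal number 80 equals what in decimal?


80 hex = 128 decimal

128


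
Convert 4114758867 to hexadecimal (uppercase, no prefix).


4114758867 = F5423CD3 hex

F5423CD3


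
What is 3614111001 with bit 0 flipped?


3614111001 ^ (1 << 0) = 3614111001 ^ 1 = 3614111000

3614111000


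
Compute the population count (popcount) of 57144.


0b1101111100111000 has 10 set bits

10


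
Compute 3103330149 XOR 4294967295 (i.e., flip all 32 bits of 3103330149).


3103330149 ^ 4294967295 = 1191637146

1191637146


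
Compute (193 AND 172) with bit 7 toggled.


Step 1: 193 & 172 = 128
Step 2: 128 ^ (1 << 7) = 128 ^ 128 = 0

0


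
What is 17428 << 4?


0b100010000010100 << 4 = 0b1000100000101000000 = 278848

278848


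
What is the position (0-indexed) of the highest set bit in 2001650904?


0b1110111010011101100010011011000. Highest set bit at position 30

30


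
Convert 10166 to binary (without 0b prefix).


10166 = 10011110110110 in binary

10011110110110


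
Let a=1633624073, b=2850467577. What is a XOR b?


1633624073 ^ 2850467577 = 3367603952

3367603952


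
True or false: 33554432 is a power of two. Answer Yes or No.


0b10000000000000000000000000. Only one bit set => Yes

Yes


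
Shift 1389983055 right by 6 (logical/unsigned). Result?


0b1010010110110010111010101001111 >> 6 = 0b1010010110110010111010101 = 21718485

21718485


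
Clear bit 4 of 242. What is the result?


242 & ~(1 << 4) = 226

226


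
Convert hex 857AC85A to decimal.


857AC85A hex = 2239416410 decimal

2239416410


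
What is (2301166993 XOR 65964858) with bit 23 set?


Step 1: 2301166993 ^ 65964858 = 2328333995
Step 2: 2328333995 | (1 << 23) = 2328333995 | 8388608 = 2328333995

2328333995


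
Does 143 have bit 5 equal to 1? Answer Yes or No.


0b10001111, bit 5 = 0. No

No


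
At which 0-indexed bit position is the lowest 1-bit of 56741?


0b1101110110100101. Lowest set bit at position 0

0


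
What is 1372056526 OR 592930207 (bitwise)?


0b1010001110001111110101111001110 | 0b100011010101110110010110011111 = 0b1110011110101111110111111011111 = 1943531487

1943531487


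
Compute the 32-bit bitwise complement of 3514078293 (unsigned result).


~0b11010001011101001001010001010101 = 0b101110100010110110101110101010 = 780889002 (32-bit unsigned)

780889002


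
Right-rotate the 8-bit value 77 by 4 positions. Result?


Rotate 0b1001101 right by 4 (8-bit) = 0b11010100 = 212

212


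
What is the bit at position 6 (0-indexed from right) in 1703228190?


0b1100101100001010011001100011110, position 6 = 0

0


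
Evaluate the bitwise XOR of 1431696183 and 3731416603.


0b1010101010101011111001100110111 ^ 0b11011110011010001110011000011011 = 0b10001011001111010001010100101100 = 2336036140

2336036140


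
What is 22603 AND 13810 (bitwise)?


0b101100001001011 & 0b11010111110010 = 0b1000001000010 = 4162

4162


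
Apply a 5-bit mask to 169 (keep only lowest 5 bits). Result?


169 & 31 = 9

9


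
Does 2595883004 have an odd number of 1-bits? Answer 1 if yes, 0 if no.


0b10011010101110100000011111111100 has 18 ones => parity 0

0


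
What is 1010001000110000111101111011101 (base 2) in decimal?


1010001000110000111101111011101 in decimal = 1360559069

1360559069


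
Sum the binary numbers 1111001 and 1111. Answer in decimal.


1111001 + 1111 = 10001000 = 136

136


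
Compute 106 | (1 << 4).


106 | (1 << 4) = 106 | 16 = 122

122


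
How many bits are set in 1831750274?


0b1101101001011100100101010000010 has 14 set bits

14


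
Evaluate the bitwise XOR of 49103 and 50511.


0b1011111111001111 ^ 0b1100010101001111 = 0b111101010000000 = 31360

31360


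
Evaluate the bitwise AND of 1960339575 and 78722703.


0b1110100110110000110100001110111 & 0b100101100010011011010001111 = 0b100100100000010000000000111 = 76554247

76554247


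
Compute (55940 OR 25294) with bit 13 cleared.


Step 1: 55940 | 25294 = 64206
Step 2: 64206 & ~(1 << 13) = 56014

56014


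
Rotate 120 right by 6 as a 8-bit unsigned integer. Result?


Rotate 0b1111000 right by 6 (8-bit) = 0b11100001 = 225

225


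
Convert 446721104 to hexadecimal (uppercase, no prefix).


446721104 = 1AA06C50 hex

1AA06C50


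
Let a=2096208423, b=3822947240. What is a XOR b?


2096208423 ^ 3822947240 = 2670465423

2670465423


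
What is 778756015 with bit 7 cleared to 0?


778756015 & ~(1 << 7) = 778755887

778755887


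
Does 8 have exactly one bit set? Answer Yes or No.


0b1000. Only one bit set => Yes

Yes


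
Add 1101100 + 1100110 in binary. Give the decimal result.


1101100 + 1100110 = 11010010 = 210

210


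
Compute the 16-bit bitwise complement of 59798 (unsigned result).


~0b1110100110010110 = 0b1011001101001 = 5737 (16-bit unsigned)

5737


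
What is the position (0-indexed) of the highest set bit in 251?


0b11111011. Highest set bit at position 7

7


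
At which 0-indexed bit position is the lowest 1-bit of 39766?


0b1001101101010110. Lowest set bit at position 1

1


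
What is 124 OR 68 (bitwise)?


0b1111100 | 0b1000100 = 0b1111100 = 124

124


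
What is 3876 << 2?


0b111100100100 << 2 = 0b11110010010000 = 15504

15504


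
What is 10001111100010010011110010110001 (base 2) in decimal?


10001111100010010011110010110001 in decimal = 2408135857

2408135857


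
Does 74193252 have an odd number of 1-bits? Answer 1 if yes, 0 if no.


0b100011011000001100101100100 has 11 ones => parity 1

1


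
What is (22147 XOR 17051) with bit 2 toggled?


Step 1: 22147 ^ 17051 = 5144
Step 2: 5144 ^ (1 << 2) = 5144 ^ 4 = 5148

5148


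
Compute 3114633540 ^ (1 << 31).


3114633540 ^ (1 << 31) = 3114633540 ^ 2147483648 = 967149892

967149892


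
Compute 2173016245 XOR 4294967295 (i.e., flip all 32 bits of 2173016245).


2173016245 ^ 4294967295 = 2121951050

2121951050


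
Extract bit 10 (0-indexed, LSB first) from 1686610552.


0b1100100100001111010001001111000, position 10 = 0

0


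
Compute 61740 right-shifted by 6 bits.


0b1111000100101100 >> 6 = 0b1111000100 = 964

964


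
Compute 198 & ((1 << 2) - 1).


198 & 3 = 2

2


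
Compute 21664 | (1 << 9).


21664 | (1 << 9) = 21664 | 512 = 22176

22176


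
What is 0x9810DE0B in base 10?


9810DE0B hex = 2551242251 decimal

2551242251


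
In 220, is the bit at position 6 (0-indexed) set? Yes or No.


0b11011100, bit 6 = 1. Yes

Yes


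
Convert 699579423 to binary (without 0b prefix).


699579423 = 101001101100101011110000011111 in binary

101001101100101011110000011111


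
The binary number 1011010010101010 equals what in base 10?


1011010010101010 in decimal = 46250

46250


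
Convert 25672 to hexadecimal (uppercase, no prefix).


25672 = 6448 hex

6448


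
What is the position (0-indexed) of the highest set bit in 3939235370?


0b11101010110010111111011000101010. Highest set bit at position 31

31


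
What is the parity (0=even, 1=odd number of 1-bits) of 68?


0b1000100 has 2 ones => parity 0

0


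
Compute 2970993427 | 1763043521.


0b10110001000101011100001100010011 | 0b1101001000101011110100011000001 = 0b11111001000101011110101111010011 = 4178963411

4178963411


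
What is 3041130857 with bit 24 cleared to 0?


3041130857 & ~(1 << 24) = 3024353641

3024353641


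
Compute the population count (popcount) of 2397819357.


0b10001110111010111101000111011101 has 20 set bits

20


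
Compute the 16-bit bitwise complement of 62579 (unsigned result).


~0b1111010001110011 = 0b101110001100 = 2956 (16-bit unsigned)

2956


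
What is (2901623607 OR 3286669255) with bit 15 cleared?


Step 1: 2901623607 | 3286669255 = 4025997303
Step 2: 4025997303 & ~(1 << 15) = 4025964535

4025964535


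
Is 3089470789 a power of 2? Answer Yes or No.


0b10111000001001011001010101000101. Multiple bits set => No

No


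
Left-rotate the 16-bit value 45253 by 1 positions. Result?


Rotate 0b1011000011000101 left by 1 (16-bit) = 0b110000110001011 = 24971

24971


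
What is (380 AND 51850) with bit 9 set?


Step 1: 380 & 51850 = 8
Step 2: 8 | (1 << 9) = 8 | 512 = 520

520


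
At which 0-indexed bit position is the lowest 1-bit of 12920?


0b11001001111000. Lowest set bit at position 3

3


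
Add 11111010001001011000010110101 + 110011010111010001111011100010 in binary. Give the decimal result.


11111010001001011000010110101 + 110011010111010001111011100010 = 1010010101000011100111110010111 = 1386336151

1386336151


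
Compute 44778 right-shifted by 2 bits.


0b1010111011101010 >> 2 = 0b10101110111010 = 11194

11194


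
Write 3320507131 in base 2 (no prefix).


3320507131 = 11000101111010101110101011111011 in binary

11000101111010101110101011111011


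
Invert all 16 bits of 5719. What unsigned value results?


5719 ^ 65535 = 59816

59816


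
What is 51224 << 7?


0b1100100000011000 << 7 = 0b11001000000110000000000 = 6556672

6556672


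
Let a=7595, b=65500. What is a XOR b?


7595 ^ 65500 = 57975

57975


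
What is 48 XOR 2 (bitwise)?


0b110000 ^ 0b10 = 0b110010 = 50

50


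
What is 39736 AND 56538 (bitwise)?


0b1001101100111000 & 0b1101110011011010 = 0b1001100000011000 = 38936

38936


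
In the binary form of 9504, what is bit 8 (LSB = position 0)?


0b10010100100000, position 8 = 1

1


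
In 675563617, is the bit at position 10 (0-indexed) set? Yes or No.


0b101000010001000100100001100001, bit 10 = 0. No

No


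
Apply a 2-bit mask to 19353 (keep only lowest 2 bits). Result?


19353 & 3 = 1

1


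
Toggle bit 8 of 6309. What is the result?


6309 ^ (1 << 8) = 6309 ^ 256 = 6565

6565


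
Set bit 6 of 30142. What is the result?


30142 | (1 << 6) = 30142 | 64 = 30206

30206


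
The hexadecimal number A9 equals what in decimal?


A9 hex = 169 decimal

169


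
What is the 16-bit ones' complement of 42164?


42164 ^ 65535 = 23371

23371


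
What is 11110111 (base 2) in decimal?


11110111 in decimal = 247

247


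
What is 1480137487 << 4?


0b1011000001110010001101100001111 << 4 = 0b10110000011100100011011000011110000 = 23682199792

23682199792


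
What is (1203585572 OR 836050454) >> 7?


Step 1: 1203585572 | 836050454 = 2013093430
Step 2: 2013093430 >> 7 = 15727292

15727292


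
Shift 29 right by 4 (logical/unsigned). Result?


0b11101 >> 4 = 0b1 = 1

1


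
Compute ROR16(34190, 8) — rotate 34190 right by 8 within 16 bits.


Rotate 0b1000010110001110 right by 8 (16-bit) = 0b1000111010000101 = 36485

36485


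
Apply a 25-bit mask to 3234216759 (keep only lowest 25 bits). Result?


3234216759 & 33554431 = 12991287

12991287


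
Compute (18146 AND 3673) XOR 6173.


Step 1: 18146 & 3673 = 1600
Step 2: 1600 ^ 6173 = 7773

7773


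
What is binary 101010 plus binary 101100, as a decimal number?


101010 + 101100 = 1010110 = 86

86


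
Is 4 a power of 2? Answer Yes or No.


0b100. Only one bit set => Yes

Yes


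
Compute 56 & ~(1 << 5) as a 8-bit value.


56 & ~(1 << 5) = 24

24


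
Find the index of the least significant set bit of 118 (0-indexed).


0b1110110. Lowest set bit at position 1

1


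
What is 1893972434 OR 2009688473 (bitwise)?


0b1110000111000111011100111010010 | 0b1110111110010010110100110011001 = 0b1110111111010111111100111011011 = 2011953627

2011953627


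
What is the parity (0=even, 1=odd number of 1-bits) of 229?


0b11100101 has 5 ones => parity 1

1


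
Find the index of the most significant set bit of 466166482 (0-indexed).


0b11011110010010010001011010010. Highest set bit at position 28

28


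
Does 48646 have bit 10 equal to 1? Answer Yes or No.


0b1011111000000110, bit 10 = 1. Yes

Yes


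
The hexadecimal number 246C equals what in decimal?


246C hex = 9324 decimal

9324


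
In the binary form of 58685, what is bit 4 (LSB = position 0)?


0b1110010100111101, position 4 = 1

1


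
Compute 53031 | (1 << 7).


53031 | (1 << 7) = 53031 | 128 = 53159

53159


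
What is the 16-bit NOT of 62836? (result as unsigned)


~0b1111010101110100 = 0b101010001011 = 2699 (16-bit unsigned)

2699


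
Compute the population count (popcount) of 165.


0b10100101 has 4 set bits

4


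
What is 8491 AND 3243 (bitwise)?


0b10000100101011 & 0b110010101011 = 0b101011 = 43

43


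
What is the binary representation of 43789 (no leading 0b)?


43789 = 1010101100001101 in binary

1010101100001101


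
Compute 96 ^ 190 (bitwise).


0b1100000 ^ 0b10111110 = 0b11011110 = 222

222


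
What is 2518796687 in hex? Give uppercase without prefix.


2518796687 = 9621C98F hex

9621C98F


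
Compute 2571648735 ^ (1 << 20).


2571648735 ^ (1 << 20) = 2571648735 ^ 1048576 = 2572697311

2572697311


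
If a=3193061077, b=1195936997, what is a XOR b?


3193061077 ^ 1195936997 = 4179276336

4179276336


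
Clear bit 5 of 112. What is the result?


112 & ~(1 << 5) = 80

80


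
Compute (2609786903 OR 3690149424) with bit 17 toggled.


Step 1: 2609786903 | 3690149424 = 3690935863
Step 2: 3690935863 ^ (1 << 17) = 3690935863 ^ 131072 = 3690804791

3690804791


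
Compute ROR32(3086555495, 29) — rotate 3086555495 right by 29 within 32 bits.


Rotate 0b10110111111110010001100101100111 right by 29 (32-bit) = 0b10111111110010001100101100111101 = 3217607485

3217607485


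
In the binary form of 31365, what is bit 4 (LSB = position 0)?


0b111101010000101, position 4 = 0

0


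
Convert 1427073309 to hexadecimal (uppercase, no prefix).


1427073309 = 550F691D hex

550F691D


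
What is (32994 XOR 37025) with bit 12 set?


Step 1: 32994 ^ 37025 = 4163
Step 2: 4163 | (1 << 12) = 4163 | 4096 = 4163

4163


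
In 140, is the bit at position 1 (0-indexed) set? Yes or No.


0b10001100, bit 1 = 0. No

No


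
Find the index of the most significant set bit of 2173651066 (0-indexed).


0b10000001100011110100100001111010. Highest set bit at position 31

31


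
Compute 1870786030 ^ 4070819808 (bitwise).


0b1101111100000011110110111101110 ^ 0b11110010101000111100011111100000 = 0b10011101001000100010101000001110 = 2636261902

2636261902


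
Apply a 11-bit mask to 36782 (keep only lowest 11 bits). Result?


36782 & 2047 = 1966

1966


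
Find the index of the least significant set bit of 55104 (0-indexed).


0b1101011101000000. Lowest set bit at position 6

6


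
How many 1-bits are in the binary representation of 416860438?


0b11000110110001100100100010110 has 13 set bits

13


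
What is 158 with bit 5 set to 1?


158 | (1 << 5) = 158 | 32 = 190

190


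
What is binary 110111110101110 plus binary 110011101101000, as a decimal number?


110111110101110 + 110011101101000 = 1101011100010110 = 55062

55062


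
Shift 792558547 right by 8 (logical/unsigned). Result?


0b101111001111010111101111010011 >> 8 = 0b1011110011110101111011 = 3095931

3095931


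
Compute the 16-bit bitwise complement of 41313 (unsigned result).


~0b1010000101100001 = 0b101111010011110 = 24222 (16-bit unsigned)

24222


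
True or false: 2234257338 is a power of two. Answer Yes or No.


0b10000101001011000000111110111010. Multiple bits set => No

No


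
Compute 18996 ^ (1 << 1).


18996 ^ (1 << 1) = 18996 ^ 2 = 18998

18998


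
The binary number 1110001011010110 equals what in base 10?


1110001011010110 in decimal = 58070

58070


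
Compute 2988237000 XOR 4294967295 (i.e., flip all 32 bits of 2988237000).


2988237000 ^ 4294967295 = 1306730295

1306730295


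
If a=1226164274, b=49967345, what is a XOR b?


1226164274 ^ 49967345 = 1274001603

1274001603


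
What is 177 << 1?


0b10110001 << 1 = 0b101100010 = 354

354


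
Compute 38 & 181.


0b100110 & 0b10110101 = 0b100100 = 36

36


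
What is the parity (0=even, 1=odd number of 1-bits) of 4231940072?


0b11111100001111100100011111101000 has 19 ones => parity 1

1


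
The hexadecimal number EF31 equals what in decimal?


EF31 hex = 61233 decimal

61233


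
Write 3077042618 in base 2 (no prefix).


3077042618 = 10110111011001111111000110111010 in binary

10110111011001111111000110111010


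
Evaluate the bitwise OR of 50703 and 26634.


0b1100011000001111 | 0b110100000001010 = 0b1110111000001111 = 60943

60943


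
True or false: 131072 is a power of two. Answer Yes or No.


0b100000000000000000. Only one bit set => Yes

Yes


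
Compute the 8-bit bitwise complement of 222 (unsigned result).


~0b11011110 = 0b100001 = 33 (8-bit unsigned)

33


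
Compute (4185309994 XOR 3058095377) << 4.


Step 1: 4185309994 ^ 3058095377 = 1328551483
Step 2: 1328551483 << 4 = 21256823728

21256823728


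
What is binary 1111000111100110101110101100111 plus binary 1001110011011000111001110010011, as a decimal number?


1111000111100110101110101100111 + 1001110011011000111001110010011 = 11000111010111111101000011111010 = 3344945402

3344945402


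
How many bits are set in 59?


0b111011 has 5 set bits

5


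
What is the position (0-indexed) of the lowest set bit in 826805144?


0b110001010010000000101110011000. Lowest set bit at position 3

3


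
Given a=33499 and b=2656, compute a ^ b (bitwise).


33499 ^ 2656 = 35003

35003


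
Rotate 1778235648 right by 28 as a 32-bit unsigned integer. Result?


Rotate 0b1101001111111011011100100000000 right by 28 (32-bit) = 0b10011111110110111001000000000110 = 2681966598

2681966598


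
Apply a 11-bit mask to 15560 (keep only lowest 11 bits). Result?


15560 & 2047 = 1224

1224


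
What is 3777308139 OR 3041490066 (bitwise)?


0b11100001001001010010010111101011 | 0b10110101010010010111010010010010 = 0b11110101011011010111010111111011 = 4117591547

4117591547


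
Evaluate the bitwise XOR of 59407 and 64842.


0b1110100000001111 ^ 0b1111110101001010 = 0b1010101000101 = 5445

5445


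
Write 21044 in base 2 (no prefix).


21044 = 101001000110100 in binary

101001000110100


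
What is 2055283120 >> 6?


0b1111010100000010010000110110000 >> 6 = 0b1111010100000010010000110 = 32113798

32113798


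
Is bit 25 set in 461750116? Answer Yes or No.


0b11011100001011011111101100100, bit 25 = 1. Yes

Yes


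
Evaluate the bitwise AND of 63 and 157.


0b111111 & 0b10011101 = 0b11101 = 29

29


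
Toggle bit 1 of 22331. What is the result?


22331 ^ (1 << 1) = 22331 ^ 2 = 22329

22329


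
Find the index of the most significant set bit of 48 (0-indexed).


0b110000. Highest set bit at position 5

5


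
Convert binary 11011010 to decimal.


11011010 in decimal = 218

218


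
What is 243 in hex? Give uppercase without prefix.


243 = F3 hex

F3


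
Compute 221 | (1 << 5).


221 | (1 << 5) = 221 | 32 = 253

253


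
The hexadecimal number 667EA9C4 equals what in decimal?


667EA9C4 hex = 1719577028 decimal

1719577028


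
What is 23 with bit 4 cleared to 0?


23 & ~(1 << 4) = 7

7


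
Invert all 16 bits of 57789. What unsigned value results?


57789 ^ 65535 = 7746

7746


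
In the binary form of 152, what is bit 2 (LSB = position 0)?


0b10011000, position 2 = 0

0


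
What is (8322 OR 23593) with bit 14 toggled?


Step 1: 8322 | 23593 = 31915
Step 2: 31915 ^ (1 << 14) = 31915 ^ 16384 = 15531

15531


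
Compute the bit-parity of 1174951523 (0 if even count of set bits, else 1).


0b1000110000010000101011001100011 has 12 ones => parity 0

0


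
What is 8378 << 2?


0b10000010111010 << 2 = 0b1000001011101000 = 33512

33512


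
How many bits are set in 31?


0b11111 has 5 set bits

5


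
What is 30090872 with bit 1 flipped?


30090872 ^ (1 << 1) = 30090872 ^ 2 = 30090874

30090874


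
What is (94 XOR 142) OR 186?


Step 1: 94 ^ 142 = 208
Step 2: 208 | 186 = 250

250


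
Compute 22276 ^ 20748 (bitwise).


0b101011100000100 ^ 0b101000100001100 = 0b11000001000 = 1544

1544


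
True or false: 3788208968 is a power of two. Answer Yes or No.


0b11100001110010110111101101001000. Multiple bits set => No

No


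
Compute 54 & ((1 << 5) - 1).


54 & 31 = 22

22


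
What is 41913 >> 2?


0b1010001110111001 >> 2 = 0b10100011101110 = 10478

10478


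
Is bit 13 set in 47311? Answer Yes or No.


0b1011100011001111, bit 13 = 1. Yes

Yes


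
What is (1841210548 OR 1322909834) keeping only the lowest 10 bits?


Step 1: 1841210548 | 1322909834 = 1878959294
Step 2: 1878959294 & 1023 = 190

190


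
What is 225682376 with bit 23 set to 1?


225682376 | (1 << 23) = 225682376 | 8388608 = 234070984

234070984


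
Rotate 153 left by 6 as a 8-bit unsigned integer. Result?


Rotate 0b10011001 left by 6 (8-bit) = 0b1100110 = 102

102


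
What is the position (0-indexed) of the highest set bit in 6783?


0b1101001111111. Highest set bit at position 12

12


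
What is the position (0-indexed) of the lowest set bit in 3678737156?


0b11011011010001010001001100000100. Lowest set bit at position 2

2


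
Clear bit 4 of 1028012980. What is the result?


1028012980 & ~(1 << 4) = 1028012964

1028012964


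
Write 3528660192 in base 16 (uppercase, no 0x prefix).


3528660192 = D25314E0 hex

D25314E0


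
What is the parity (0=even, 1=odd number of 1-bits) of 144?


0b10010000 has 2 ones => parity 0

0


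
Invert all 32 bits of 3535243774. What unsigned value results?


3535243774 ^ 4294967295 = 759723521

759723521


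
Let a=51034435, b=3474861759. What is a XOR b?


51034435 ^ 3474861759 = 3423901692

3423901692


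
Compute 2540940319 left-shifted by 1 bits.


0b10010111011100111010110000011111 << 1 = 0b100101110111001110101100000111110 = 5081880638

5081880638


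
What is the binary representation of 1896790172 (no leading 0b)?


1896790172 = 1110001000011101011100010011100 in binary

1110001000011101011100010011100


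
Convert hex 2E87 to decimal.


2E87 hex = 11911 decimal

11911


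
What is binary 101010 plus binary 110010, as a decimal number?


101010 + 110010 = 1011100 = 92

92


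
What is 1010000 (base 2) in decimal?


1010000 in decimal = 80

80


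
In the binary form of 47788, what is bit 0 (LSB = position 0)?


0b1011101010101100, position 0 = 0

0


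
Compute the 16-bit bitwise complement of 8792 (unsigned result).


~0b10001001011000 = 0b1101110110100111 = 56743 (16-bit unsigned)

56743


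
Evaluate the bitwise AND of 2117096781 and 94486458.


0b1111110001100000101010101001101 & 0b101101000011011111110111010 = 0b100001000000001010100001000 = 69211400

69211400


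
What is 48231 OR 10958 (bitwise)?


0b1011110001100111 | 0b10101011001110 = 0b1011111011101111 = 48879

48879


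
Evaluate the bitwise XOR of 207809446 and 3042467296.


0b1100011000101110101110100110 ^ 0b10110101010110000101110111100000 = 0b10111001001110101011011001000110 = 3107632710

3107632710


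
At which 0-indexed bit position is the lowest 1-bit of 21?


0b10101. Lowest set bit at position 0

0


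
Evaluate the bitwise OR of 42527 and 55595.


0b1010011000011111 | 0b1101100100101011 = 0b1111111100111111 = 65343

65343


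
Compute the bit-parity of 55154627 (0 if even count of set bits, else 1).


0b11010010011001011111000011 has 14 ones => parity 0

0


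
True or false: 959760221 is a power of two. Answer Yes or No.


0b111001001101001100011101011101. Multiple bits set => No

No


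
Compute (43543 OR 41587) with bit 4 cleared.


Step 1: 43543 | 41587 = 43639
Step 2: 43639 & ~(1 << 4) = 43623

43623


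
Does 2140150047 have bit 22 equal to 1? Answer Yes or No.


0b1111111100100000001100100011111, bit 22 = 0. No

No


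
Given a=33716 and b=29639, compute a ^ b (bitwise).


33716 ^ 29639 = 61555

61555


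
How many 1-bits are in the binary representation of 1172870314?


0b1000101111010001001010010101010 has 14 set bits

14


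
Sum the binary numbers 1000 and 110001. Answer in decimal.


1000 + 110001 = 111001 = 57

57


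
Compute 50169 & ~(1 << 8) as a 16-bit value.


50169 & ~(1 << 8) = 49913

49913


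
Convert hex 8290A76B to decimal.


8290A76B hex = 2190518123 decimal

2190518123


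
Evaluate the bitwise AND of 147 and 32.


0b10010011 & 0b100000 = 0b0 = 0

0


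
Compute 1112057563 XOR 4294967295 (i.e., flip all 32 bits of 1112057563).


1112057563 ^ 4294967295 = 3182909732

3182909732


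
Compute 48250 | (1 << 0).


48250 | (1 << 0) = 48250 | 1 = 48251

48251


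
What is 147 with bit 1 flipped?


147 ^ (1 << 1) = 147 ^ 2 = 145

145


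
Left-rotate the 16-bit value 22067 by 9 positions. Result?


Rotate 0b101011000110011 left by 9 (16-bit) = 0b110011010101100 = 26284

26284


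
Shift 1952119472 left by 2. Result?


0b1110100010110101111101010110000 << 2 = 0b111010001011010111110101011000000 = 7808477888

7808477888


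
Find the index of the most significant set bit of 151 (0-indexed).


0b10010111. Highest set bit at position 7

7


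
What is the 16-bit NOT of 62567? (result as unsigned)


~0b1111010001100111 = 0b101110011000 = 2968 (16-bit unsigned)

2968


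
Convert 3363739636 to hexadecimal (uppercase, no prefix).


3363739636 = C87E97F4 hex

C87E97F4


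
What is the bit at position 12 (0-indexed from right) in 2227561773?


0b10000100110001011110010100101101, position 12 = 0

0


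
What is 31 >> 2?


0b11111 >> 2 = 0b111 = 7

7


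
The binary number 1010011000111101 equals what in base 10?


1010011000111101 in decimal = 42557

42557


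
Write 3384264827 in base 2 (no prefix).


3384264827 = 11001001101101111100100001111011 in binary

11001001101101111100100001111011


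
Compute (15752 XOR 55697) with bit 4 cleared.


Step 1: 15752 ^ 55697 = 58393
Step 2: 58393 & ~(1 << 4) = 58377

58377


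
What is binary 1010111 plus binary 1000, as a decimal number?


1010111 + 1000 = 1011111 = 95

95


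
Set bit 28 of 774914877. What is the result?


774914877 | (1 << 28) = 774914877 | 268435456 = 1043350333

1043350333


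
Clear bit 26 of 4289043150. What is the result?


4289043150 & ~(1 << 26) = 4221934286

4221934286


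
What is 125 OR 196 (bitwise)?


0b1111101 | 0b11000100 = 0b11111101 = 253

253


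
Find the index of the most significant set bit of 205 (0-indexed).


0b11001101. Highest set bit at position 7

7


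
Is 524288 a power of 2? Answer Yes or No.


0b10000000000000000000. Only one bit set => Yes

Yes


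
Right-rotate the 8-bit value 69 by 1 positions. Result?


Rotate 0b1000101 right by 1 (8-bit) = 0b10100010 = 162

162


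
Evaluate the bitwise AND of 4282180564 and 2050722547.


0b11111111001111001110001111010100 & 0b1111010001110111000101011110011 = 0b1111010001110001000001011010000 = 2050523856

2050523856


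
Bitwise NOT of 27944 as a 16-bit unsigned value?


~0b110110100101000 = 0b1001001011010111 = 37591 (16-bit unsigned)

37591


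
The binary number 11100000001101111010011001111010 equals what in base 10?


11100000001101111010011001111010 in decimal = 3761743482

3761743482


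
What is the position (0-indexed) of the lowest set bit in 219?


0b11011011. Lowest set bit at position 0

0


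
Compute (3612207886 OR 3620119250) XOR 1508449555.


Step 1: 3612207886 | 3620119250 = 3620727774
Step 2: 3620727774 ^ 1508449555 = 2384918221

2384918221


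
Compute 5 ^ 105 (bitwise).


0b101 ^ 0b1101001 = 0b1101100 = 108

108


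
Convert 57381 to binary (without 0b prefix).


57381 = 1110000000100101 in binary

1110000000100101


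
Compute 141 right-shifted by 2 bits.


0b10001101 >> 2 = 0b100011 = 35

35


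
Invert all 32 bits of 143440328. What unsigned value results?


143440328 ^ 4294967295 = 4151526967

4151526967


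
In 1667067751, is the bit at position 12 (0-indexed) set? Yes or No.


0b1100011010111010110111101100111, bit 12 = 0. No

No


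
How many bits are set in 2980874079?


0b10110001101011001000011101011111 has 18 set bits

18


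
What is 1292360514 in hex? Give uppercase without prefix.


1292360514 = 4D07DB42 hex

4D07DB42


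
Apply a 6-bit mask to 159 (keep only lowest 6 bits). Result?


159 & 63 = 31

31


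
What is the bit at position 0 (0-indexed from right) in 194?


0b11000010, position 0 = 0

0


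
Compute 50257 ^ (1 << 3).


50257 ^ (1 << 3) = 50257 ^ 8 = 50265

50265


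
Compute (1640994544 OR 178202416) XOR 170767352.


Step 1: 1640994544 | 178202416 = 1809823728
Step 2: 1809823728 ^ 170767352 = 1643250696

1643250696


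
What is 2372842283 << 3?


0b10001101011011101011001100101011 << 3 = 0b10001101011011101011001100101011000 = 18982738264

18982738264


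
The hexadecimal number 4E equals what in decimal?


4E hex = 78 decimal

78


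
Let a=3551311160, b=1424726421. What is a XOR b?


3551311160 ^ 1424726421 = 2269588653

2269588653


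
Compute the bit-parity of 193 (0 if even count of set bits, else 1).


0b11000001 has 3 ones => parity 1

1


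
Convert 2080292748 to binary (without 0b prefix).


2080292748 = 1111011111111101011111110001100 in binary

1111011111111101011111110001100


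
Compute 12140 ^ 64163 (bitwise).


0b10111101101100 ^ 0b1111101010100011 = 0b1101010111001111 = 54735

54735


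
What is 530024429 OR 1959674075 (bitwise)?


0b11111100101111000011111101101 | 0b1110100110011100100000011011011 = 0b1111111110111111100011111111111 = 2145372159

2145372159


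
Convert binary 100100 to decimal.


100100 in decimal = 36

36


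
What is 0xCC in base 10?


CC hex = 204 decimal

204


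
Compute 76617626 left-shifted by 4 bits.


0b100100100010001011110011010 << 4 = 0b1001001000100010111100110100000 = 1225882016

1225882016


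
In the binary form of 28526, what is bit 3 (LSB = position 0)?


0b110111101101110, position 3 = 1

1


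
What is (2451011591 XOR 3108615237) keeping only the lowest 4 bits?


Step 1: 2451011591 ^ 3108615237 = 727632962
Step 2: 727632962 & 15 = 2

2


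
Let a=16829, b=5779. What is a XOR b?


16829 ^ 5779 = 22318

22318


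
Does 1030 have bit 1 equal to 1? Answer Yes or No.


0b10000000110, bit 1 = 1. Yes

Yes


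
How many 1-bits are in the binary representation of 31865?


0b111110001111001 has 10 set bits

10


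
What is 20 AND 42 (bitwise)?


0b10100 & 0b101010 = 0b0 = 0

0


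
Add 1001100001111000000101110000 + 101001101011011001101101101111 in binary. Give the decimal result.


1001100001111000000101110000 + 101001101011011001101101101111 = 110011001101010001110011011111 = 859118815

859118815


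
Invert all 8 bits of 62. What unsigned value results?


62 ^ 255 = 193

193


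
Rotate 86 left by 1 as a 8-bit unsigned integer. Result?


Rotate 0b1010110 left by 1 (8-bit) = 0b10101100 = 172

172


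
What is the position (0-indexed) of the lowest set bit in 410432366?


0b11000011101101011001101101110. Lowest set bit at position 1

1


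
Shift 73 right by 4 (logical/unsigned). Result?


0b1001001 >> 4 = 0b100 = 4

4


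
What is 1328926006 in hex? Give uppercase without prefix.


1328926006 = 4F35CD36 hex

4F35CD36


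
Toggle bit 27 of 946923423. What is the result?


946923423 ^ (1 << 27) = 946923423 ^ 134217728 = 812705695

812705695


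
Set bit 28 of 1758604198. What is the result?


1758604198 | (1 << 28) = 1758604198 | 268435456 = 2027039654

2027039654


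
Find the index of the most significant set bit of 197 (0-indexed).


0b11000101. Highest set bit at position 7

7


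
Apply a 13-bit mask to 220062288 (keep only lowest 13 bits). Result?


220062288 & 8191 = 592

592


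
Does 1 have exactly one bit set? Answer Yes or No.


0b1. Only one bit set => Yes

Yes


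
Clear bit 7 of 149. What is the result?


149 & ~(1 << 7) = 21

21


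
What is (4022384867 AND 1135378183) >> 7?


Step 1: 4022384867 & 1135378183 = 1132476419
Step 2: 1132476419 >> 7 = 8847472

8847472


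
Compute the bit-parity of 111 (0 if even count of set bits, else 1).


0b1101111 has 6 ones => parity 0

0


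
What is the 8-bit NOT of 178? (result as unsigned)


~0b10110010 = 0b1001101 = 77 (8-bit unsigned)

77


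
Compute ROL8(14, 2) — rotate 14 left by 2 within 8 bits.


Rotate 0b1110 left by 2 (8-bit) = 0b111000 = 56

56


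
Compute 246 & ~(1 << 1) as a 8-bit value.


246 & ~(1 << 1) = 244

244


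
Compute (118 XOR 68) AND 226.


Step 1: 118 ^ 68 = 50
Step 2: 50 & 226 = 34

34


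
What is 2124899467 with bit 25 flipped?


2124899467 ^ (1 << 25) = 2124899467 ^ 33554432 = 2091345035

2091345035


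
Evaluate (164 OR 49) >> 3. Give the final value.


Step 1: 164 | 49 = 181
Step 2: 181 >> 3 = 22

22


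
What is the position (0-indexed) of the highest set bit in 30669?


0b111011111001101. Highest set bit at position 14

14


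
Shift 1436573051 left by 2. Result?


0b1010101101000000101110101111011 << 2 = 0b101010110100000010111010111101100 = 5746292204

5746292204


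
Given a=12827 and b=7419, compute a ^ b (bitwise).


12827 ^ 7419 = 12000

12000


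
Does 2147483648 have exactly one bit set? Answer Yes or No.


0b10000000000000000000000000000000. Only one bit set => Yes

Yes
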